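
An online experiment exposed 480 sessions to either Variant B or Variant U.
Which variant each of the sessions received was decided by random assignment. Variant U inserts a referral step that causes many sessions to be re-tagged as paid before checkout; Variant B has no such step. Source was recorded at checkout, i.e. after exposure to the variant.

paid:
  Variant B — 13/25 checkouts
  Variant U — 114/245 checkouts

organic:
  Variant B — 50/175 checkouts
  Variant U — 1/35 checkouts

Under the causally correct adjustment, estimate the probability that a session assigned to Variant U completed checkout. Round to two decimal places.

0.41

Traffic source here is a post-treatment variable shaped by the variant; conditioning on it would introduce bias rather than remove it. The overall comparison is the causal one.
So P(outcome | do(Variant U)) is just the pooled rate for Variant U: 115/280 = 0.411.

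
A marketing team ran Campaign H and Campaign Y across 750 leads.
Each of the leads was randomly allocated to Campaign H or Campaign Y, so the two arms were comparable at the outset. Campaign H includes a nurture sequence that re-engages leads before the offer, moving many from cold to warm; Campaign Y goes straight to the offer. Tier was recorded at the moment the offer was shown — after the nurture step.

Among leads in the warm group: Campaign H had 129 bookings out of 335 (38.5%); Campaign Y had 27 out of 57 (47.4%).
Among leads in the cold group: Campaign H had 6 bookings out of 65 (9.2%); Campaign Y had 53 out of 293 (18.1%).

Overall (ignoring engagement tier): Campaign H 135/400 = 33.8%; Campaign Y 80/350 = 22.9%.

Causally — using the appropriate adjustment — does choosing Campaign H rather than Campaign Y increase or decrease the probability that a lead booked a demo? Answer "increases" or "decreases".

increases

The engagement tier-specific comparison favours Campaign Y throughout, but the pooled figures favour Campaign H. The question is whether to condition on engagement tier.
Because the campaign influences engagement tier, engagement tier is a post-treatment mediator, not a confounder. Stratifying on it would bias the estimate; the causal effect is the crude pooled difference.
Pooled: Campaign H 33.8% vs Campaign Y 22.9%; Campaign H is higher overall.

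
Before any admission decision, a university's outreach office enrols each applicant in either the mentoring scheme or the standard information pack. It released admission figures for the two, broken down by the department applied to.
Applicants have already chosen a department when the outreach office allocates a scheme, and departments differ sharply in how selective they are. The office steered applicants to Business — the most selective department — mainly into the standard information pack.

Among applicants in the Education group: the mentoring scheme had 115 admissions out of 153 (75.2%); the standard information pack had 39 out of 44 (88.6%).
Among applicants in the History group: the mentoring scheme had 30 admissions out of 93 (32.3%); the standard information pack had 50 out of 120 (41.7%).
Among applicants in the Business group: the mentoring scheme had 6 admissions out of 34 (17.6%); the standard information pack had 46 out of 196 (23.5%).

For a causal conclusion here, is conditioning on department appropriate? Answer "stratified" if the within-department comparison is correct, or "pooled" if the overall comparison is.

Here department is a common cause — it drives both which outreach scheme a case falls under and the outcome. The crude comparison mixes populations; the stratum-specific rates are the causally relevant ones.
Within each level — Education: 75.2% vs 88.6%; History: 32.3% vs 41.7%; Business: 17.6% vs 23.5% — the standard information pack is higher every time.

stratified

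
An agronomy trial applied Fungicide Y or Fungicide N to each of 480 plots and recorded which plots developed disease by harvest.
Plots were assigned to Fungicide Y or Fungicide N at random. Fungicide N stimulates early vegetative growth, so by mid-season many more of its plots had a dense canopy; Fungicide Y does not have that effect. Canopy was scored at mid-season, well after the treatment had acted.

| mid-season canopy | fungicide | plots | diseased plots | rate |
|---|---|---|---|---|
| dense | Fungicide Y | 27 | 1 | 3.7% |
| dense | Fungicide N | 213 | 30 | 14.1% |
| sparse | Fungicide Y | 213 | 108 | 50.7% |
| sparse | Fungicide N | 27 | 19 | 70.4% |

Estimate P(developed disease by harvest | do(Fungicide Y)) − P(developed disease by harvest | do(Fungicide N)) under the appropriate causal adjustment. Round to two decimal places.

+0.25

Within every mid-season canopy level Fungicide Y has the lower rate, yet pooled Fungicide N does — Simpson's reversal.
Because the fungicide influences mid-season canopy, mid-season canopy is a post-treatment mediator, not a confounder. Stratifying on it would bias the estimate; the causal effect is the crude pooled difference.
The causal difference is the pooled difference: 0.454 − 0.204 = +0.250.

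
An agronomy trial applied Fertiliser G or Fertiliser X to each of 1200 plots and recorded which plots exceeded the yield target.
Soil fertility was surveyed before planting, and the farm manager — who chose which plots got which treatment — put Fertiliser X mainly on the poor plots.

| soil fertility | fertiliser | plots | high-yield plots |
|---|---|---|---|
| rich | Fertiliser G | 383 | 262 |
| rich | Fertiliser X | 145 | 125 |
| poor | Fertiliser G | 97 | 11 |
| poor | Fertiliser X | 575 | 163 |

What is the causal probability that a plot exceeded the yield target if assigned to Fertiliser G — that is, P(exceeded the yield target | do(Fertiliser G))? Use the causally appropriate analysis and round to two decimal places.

Since soil fertility is a pre-existing factor (not a product of the fertiliser) and it affects the outcome on its own, it is a confounder. The stratified rates, not the pooled rate, identify the causal effect.
Standardising Fertiliser G to the population soil fertility mix: 0.440·262/383 + 0.560·11/97 = 0.364.

0.36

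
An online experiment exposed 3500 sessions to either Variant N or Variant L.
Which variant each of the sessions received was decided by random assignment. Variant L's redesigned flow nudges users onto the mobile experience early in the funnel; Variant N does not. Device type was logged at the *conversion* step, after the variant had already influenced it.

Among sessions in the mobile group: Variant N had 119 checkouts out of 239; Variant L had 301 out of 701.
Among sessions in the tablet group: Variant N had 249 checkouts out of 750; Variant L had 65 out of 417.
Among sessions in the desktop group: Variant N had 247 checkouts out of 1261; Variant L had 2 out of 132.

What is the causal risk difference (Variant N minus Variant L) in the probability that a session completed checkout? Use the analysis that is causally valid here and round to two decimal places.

Within every device type level Variant N has the higher rate, yet pooled Variant L does — Simpson's reversal.
Because the variant influences device type, device type is a post-treatment mediator, not a confounder. Stratifying on it would bias the estimate; the causal effect is the crude pooled difference.
The causal difference is the pooled difference: 0.273 − 0.294 = -0.021.

-0.02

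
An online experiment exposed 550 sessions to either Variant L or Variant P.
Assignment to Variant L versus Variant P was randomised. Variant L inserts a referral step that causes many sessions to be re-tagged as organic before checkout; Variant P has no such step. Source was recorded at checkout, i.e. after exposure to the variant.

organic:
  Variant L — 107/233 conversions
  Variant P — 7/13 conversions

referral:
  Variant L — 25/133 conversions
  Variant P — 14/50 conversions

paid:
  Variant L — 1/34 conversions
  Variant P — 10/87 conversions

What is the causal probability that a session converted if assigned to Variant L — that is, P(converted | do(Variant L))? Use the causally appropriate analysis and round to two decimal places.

0.33

The distribution of traffic source is itself part of what the variant does — it is an intermediate outcome. Holding it fixed would remove that part of the effect; the total effect is the pooled difference.
So P(outcome | do(Variant L)) is just the pooled rate for Variant L: 133/400 = 0.333.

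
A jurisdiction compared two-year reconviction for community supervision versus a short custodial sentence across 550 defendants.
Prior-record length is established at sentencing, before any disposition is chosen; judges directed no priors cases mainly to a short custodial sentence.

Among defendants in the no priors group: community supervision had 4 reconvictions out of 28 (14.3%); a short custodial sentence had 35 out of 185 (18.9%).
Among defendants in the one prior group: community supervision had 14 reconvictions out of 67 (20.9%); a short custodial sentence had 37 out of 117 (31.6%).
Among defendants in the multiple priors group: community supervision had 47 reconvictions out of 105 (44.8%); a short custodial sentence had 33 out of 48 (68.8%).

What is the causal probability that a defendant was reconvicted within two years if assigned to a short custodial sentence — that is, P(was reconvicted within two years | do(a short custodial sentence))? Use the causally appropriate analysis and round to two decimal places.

Here prior-record length is a common cause — it drives both which disposition a case falls under and the outcome. The crude comparison mixes populations; the stratum-specific rates are the causally relevant ones.
Standardising a short custodial sentence to the population prior-record length mix: 0.387·35/185 + 0.335·37/117 + 0.278·33/48 = 0.370.

0.37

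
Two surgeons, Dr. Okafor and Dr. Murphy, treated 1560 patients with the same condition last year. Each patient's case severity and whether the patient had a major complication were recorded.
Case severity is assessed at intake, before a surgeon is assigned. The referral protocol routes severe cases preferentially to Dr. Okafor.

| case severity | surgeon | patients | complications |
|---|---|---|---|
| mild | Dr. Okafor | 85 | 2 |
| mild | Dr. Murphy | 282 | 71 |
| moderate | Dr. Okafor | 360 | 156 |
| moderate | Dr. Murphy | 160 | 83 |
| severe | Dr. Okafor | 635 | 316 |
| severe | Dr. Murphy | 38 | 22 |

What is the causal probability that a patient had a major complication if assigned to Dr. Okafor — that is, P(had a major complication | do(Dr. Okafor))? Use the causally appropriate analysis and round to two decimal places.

0.36

Within every case severity level Dr. Okafor has the lower rate, yet pooled Dr. Murphy does — Simpson's reversal.
Here case severity is a common cause — it drives both which surgeon a case falls under and the outcome. The crude comparison mixes populations; the stratum-specific rates are the causally relevant ones.
Standardising Dr. Okafor to the population case severity mix: 0.235·2/85 + 0.333·156/360 + 0.431·316/635 = 0.365.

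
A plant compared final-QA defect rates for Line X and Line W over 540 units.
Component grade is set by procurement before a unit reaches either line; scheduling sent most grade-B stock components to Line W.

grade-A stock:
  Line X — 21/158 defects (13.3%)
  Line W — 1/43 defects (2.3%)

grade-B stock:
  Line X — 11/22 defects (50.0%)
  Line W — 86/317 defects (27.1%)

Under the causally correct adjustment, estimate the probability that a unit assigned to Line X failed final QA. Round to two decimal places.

Line W is lower inside every component grade stratum but Line X is lower in aggregate. Whether to stratify depends on how component grade relates to the line.
Component grade satisfies the back-door criterion: it is not a descendant of the line, and it blocks the spurious path from line to outcome. Adjusting for it (i.e., using the within-component grade rates) gives the causal effect.
Standardising Line X to the population component grade mix: 0.372·21/158 + 0.628·11/22 = 0.363.

0.36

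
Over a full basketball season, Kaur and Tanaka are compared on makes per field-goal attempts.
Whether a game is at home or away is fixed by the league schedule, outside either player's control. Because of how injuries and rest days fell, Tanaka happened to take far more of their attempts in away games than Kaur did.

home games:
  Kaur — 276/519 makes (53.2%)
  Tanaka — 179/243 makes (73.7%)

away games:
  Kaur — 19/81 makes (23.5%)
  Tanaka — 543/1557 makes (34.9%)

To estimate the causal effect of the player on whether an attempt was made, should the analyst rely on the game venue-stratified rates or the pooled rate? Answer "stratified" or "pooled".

Nothing the player does changes game venue; the imbalance is an allocation artefact. With game venue also predicting the outcome, the pooled figure is confounded, and the within-stratum comparison is the causal one.
Within each level — home games: 53.2% vs 73.7%; away games: 23.5% vs 34.9% — Tanaka is higher every time.

stratified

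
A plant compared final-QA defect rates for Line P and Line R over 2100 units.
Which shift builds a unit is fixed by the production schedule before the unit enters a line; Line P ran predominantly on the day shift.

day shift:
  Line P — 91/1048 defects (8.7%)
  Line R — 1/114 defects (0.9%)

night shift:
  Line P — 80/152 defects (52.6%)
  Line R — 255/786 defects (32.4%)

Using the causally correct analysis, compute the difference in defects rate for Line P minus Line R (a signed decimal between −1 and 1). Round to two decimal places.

Shift differs across lines for reasons unrelated to any effect of the line itself, and it separately predicts the outcome — a classic confounder. We must compare within shift levels.
Adjusting over the population distribution of shift: 0.553·(0.087−0.009) + 0.447·(0.526−0.324) = +0.133.

+0.13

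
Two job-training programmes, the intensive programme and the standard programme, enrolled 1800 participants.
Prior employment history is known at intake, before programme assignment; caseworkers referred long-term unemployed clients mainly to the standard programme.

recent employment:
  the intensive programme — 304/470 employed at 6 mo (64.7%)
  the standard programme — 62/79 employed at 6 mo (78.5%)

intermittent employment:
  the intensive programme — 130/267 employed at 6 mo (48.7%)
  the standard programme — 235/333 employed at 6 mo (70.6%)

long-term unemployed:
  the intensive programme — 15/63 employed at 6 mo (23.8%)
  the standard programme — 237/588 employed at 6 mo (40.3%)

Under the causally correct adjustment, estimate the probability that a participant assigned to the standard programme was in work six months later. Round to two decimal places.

0.62

Prior employment history is set before the programme has any effect — it is not caused by the programme — and it independently drives the outcome. That makes it a confounder, so the causal comparison is within prior employment history levels.
Standardising the standard programme to the population prior employment history mix: 0.305·62/79 + 0.333·235/333 + 0.362·237/588 = 0.620.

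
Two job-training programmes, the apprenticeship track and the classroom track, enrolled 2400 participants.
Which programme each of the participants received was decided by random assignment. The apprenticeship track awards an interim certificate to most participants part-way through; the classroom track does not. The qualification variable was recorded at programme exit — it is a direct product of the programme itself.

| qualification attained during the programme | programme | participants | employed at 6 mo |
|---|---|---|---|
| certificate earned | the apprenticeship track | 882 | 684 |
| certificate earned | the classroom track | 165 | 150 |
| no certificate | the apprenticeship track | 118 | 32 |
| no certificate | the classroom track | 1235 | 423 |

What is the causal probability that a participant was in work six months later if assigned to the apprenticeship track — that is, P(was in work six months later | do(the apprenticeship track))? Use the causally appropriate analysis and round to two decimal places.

The stratified and pooled comparisons disagree (the classroom track wins within each qualification attained during the programme; the apprenticeship track wins overall), so the answer turns on the causal role of qualification attained during the programme.
Qualification attained during the programme is recorded after the programme and is itself shifted by it — it sits on the causal path from programme to outcome. Conditioning on a mediator would strip out part of the effect we want; the pooled comparison gives the total causal effect.
So P(outcome | do(the apprenticeship track)) is just the pooled rate for the apprenticeship track: 716/1000 = 0.716.

0.72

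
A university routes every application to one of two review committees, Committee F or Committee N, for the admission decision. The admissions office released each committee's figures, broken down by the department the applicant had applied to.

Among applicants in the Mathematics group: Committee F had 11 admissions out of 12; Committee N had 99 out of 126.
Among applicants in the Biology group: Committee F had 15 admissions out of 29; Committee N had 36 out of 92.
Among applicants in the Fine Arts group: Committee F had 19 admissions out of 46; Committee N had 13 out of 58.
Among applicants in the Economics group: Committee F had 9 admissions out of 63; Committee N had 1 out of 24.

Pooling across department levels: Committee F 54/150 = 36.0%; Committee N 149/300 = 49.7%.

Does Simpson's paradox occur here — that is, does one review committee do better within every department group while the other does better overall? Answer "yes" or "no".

Within each department level (Mathematics 91.7% vs 78.6%; Biology 51.7% vs 39.1%; Fine Arts 41.3% vs 22.4%; Economics 14.3% vs 4.2%), Committee F has the higher rate every time. Pooled: 36.0% vs 49.7% — Committee N has the higher rate overall. The two comparisons disagree.

yes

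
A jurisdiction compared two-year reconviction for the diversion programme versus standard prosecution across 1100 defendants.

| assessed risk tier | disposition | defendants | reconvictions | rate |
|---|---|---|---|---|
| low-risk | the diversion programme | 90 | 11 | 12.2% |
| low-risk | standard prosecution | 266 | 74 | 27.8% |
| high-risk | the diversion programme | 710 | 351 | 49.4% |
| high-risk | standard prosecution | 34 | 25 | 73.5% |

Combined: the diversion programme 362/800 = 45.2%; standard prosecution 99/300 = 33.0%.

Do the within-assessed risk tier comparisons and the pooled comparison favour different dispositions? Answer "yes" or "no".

yes

Within each assessed risk tier level (low-risk 12.2% vs 27.8%; high-risk 49.4% vs 73.5%), the diversion programme has the lower rate every time. Pooled: 45.2% vs 33.0% — standard prosecution has the lower rate overall. The two comparisons disagree.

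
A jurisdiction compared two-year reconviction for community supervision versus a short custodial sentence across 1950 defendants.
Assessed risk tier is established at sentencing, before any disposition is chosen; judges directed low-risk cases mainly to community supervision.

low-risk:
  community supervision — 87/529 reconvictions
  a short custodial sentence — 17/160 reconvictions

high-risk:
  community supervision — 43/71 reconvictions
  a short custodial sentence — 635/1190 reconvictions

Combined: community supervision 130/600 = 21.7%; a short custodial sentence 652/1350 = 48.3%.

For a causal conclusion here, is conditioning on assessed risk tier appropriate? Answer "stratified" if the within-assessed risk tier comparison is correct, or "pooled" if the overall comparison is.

Assessed risk tier is set before the disposition has any effect — it is not caused by the disposition — and it independently drives the outcome. That makes it a confounder, so the causal comparison is within assessed risk tier levels.
Within each level — low-risk: 16.4% vs 10.6%; high-risk: 60.6% vs 53.4% — a short custodial sentence is lower every time.

stratified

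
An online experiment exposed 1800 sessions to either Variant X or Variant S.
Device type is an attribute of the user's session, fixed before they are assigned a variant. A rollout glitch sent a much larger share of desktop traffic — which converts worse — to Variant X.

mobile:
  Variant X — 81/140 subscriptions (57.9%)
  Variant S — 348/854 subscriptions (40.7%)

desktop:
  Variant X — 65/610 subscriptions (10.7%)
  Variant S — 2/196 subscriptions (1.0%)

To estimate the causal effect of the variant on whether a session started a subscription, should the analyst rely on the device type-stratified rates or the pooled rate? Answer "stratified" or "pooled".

Within every device type level Variant X has the higher rate, yet pooled Variant S does — Simpson's reversal.
The imbalance in device type arose from how sessions were allocated, not from anything the variant did; and device type independently affects the outcome. The pooled gap is confounded — condition on device type.
Within each level — mobile: 57.9% vs 40.7%; desktop: 10.7% vs 1.0% — Variant X is higher every time.

stratified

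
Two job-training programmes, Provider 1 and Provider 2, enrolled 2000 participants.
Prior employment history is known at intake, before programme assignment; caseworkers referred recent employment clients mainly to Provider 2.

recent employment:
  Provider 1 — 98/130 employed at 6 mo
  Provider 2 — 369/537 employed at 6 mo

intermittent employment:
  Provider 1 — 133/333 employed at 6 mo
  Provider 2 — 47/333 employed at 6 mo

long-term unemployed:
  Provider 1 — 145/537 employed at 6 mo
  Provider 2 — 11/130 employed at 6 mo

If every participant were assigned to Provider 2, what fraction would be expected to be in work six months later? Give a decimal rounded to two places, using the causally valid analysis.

Within every prior employment history level Provider 1 has the higher rate, yet pooled Provider 2 does — Simpson's reversal.
Prior employment history differs across programmes for reasons unrelated to any effect of the programme itself, and it separately predicts the outcome — a classic confounder. We must compare within prior employment history levels.
Standardising Provider 2 to the population prior employment history mix: 0.334·369/537 + 0.333·47/333 + 0.334·11/130 = 0.304.

0.30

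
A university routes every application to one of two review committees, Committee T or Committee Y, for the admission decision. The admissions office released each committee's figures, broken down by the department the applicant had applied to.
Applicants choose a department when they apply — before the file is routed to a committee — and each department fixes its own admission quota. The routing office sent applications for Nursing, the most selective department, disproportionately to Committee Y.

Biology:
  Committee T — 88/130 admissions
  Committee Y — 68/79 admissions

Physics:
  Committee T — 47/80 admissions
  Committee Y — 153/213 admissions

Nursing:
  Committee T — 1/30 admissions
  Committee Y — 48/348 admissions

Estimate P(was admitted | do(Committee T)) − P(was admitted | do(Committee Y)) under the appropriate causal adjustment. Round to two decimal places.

Department is set before the review committee has any effect — it is not caused by the review committee — and it independently drives the outcome. That makes it a confounder, so the causal comparison is within department levels.
Adjusting over the population distribution of department: 0.237·(0.677−0.861) + 0.333·(0.588−0.718) + 0.430·(0.033−0.138) = -0.132.

-0.13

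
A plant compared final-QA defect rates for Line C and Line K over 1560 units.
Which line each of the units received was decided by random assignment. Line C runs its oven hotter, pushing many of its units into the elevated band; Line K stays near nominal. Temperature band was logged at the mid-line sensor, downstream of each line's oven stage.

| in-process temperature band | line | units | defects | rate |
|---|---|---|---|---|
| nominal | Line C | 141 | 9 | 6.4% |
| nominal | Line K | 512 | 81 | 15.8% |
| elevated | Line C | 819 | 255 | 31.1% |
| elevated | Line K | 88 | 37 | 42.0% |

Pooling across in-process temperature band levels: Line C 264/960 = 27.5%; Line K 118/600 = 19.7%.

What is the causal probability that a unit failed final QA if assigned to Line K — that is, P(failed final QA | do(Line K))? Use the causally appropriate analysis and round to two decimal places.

The in-process temperature band-specific comparison favours Line C throughout, but the pooled figures favour Line K. The question is whether to condition on in-process temperature band.
Stratifying would compare lines among units the lines themselves sorted into in-process temperature band groups — a form of selection on an intermediate. The unconditioned pooled rates give the total causal effect.
So P(outcome | do(Line K)) is just the pooled rate for Line K: 118/600 = 0.197.

0.20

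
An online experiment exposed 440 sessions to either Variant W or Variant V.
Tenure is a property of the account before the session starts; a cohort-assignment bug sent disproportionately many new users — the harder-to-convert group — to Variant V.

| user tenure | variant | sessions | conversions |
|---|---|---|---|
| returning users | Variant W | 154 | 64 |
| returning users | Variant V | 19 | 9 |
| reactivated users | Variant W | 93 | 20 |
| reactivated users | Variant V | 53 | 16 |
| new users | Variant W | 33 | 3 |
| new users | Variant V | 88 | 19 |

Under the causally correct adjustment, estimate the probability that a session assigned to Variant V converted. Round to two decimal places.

0.35

Within every user tenure level Variant V has the higher rate, yet pooled Variant W does — Simpson's reversal.
User tenure differs across variants for reasons unrelated to any effect of the variant itself, and it separately predicts the outcome — a classic confounder. We must compare within user tenure levels.
Standardising Variant V to the population user tenure mix: 0.393·9/19 + 0.332·16/53 + 0.275·19/88 = 0.346.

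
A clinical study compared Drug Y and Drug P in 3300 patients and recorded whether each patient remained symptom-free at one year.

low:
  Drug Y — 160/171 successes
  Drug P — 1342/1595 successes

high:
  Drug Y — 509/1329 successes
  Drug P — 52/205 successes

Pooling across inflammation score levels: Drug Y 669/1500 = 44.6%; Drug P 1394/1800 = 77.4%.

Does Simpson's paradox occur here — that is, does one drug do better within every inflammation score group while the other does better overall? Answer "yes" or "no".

yes

Within each inflammation score level (low 93.6% vs 84.1%; high 38.3% vs 25.4%), Drug Y has the higher rate every time. Pooled: 44.6% vs 77.4% — Drug P has the higher rate overall. The two comparisons disagree.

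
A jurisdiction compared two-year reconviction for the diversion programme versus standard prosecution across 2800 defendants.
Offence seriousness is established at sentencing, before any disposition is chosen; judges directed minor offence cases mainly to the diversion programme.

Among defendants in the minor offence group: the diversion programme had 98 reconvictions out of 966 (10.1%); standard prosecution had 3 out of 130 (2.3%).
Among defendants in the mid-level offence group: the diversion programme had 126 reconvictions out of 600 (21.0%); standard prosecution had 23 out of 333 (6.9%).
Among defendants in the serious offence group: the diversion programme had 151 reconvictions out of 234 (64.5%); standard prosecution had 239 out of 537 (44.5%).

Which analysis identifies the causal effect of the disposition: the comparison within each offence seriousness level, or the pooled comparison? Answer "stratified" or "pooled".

Offence seriousness is set before the disposition has any effect — it is not caused by the disposition — and it independently drives the outcome. That makes it a confounder, so the causal comparison is within offence seriousness levels.
Within each level — minor offence: 10.1% vs 2.3%; mid-level offence: 21.0% vs 6.9%; serious offence: 64.5% vs 44.5% — standard prosecution is lower every time.

stratified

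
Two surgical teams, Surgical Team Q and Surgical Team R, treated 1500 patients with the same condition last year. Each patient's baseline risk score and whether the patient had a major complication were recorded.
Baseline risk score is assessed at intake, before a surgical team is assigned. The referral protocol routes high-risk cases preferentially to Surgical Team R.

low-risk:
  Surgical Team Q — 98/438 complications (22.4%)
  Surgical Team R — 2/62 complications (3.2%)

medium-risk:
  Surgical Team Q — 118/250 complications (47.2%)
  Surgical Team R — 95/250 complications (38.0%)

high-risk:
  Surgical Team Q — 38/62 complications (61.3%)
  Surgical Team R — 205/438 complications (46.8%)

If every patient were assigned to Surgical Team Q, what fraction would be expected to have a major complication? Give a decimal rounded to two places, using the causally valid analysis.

Nothing the surgical team does changes baseline risk score; the imbalance is an allocation artefact. With baseline risk score also predicting the outcome, the pooled figure is confounded, and the within-stratum comparison is the causal one.
Standardising Surgical Team Q to the population baseline risk score mix: 0.333·98/438 + 0.333·118/250 + 0.333·38/62 = 0.436.

0.44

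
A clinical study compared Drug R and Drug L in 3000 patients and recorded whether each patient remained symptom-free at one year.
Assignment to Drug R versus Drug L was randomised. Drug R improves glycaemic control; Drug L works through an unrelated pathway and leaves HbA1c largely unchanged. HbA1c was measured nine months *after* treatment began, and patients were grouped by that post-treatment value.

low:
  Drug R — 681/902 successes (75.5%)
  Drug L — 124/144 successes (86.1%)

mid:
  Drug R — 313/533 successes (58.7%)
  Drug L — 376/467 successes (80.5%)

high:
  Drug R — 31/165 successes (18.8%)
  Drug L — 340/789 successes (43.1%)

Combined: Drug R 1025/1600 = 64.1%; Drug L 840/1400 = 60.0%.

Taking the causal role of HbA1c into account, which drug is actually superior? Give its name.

Drug L is higher inside every HbA1c stratum but Drug R is higher in aggregate. Whether to stratify depends on how HbA1c relates to the drug.
Because the drug influences HbA1c, HbA1c is a post-treatment mediator, not a confounder. Stratifying on it would bias the estimate; the causal effect is the crude pooled difference.
Pooled: Drug R 64.1% vs Drug L 60.0%; Drug R is higher overall.

Drug R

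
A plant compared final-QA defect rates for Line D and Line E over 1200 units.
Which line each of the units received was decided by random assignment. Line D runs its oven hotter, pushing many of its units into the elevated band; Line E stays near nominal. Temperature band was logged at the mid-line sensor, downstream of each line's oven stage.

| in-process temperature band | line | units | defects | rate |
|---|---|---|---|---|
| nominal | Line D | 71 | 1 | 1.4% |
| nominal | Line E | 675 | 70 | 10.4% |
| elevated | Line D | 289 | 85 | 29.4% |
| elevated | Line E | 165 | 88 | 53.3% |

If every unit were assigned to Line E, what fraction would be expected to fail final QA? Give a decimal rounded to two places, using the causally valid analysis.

Line D is lower inside every in-process temperature band stratum but Line E is lower in aggregate. Whether to stratify depends on how in-process temperature band relates to the line.
The distribution of in-process temperature band is itself part of what the line does — it is an intermediate outcome. Holding it fixed would remove that part of the effect; the total effect is the pooled difference.
So P(outcome | do(Line E)) is just the pooled rate for Line E: 158/840 = 0.188.

0.19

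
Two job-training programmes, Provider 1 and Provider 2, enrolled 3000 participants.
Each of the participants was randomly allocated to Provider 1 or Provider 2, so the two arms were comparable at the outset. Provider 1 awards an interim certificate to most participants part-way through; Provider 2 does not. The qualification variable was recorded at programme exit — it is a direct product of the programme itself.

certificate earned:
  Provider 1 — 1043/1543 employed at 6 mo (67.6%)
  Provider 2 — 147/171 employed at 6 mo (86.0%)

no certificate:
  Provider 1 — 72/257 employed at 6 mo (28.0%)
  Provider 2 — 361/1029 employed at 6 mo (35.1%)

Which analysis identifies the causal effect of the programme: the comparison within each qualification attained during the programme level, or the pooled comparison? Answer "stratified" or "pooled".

pooled

Provider 2 is higher inside every qualification attained during the programme stratum but Provider 1 is higher in aggregate. Whether to stratify depends on how qualification attained during the programme relates to the programme.
Because the programme influences qualification attained during the programme, qualification attained during the programme is a post-treatment mediator, not a confounder. Stratifying on it would bias the estimate; the causal effect is the crude pooled difference.
Pooled: Provider 1 61.9% vs Provider 2 42.3%; Provider 1 is higher overall.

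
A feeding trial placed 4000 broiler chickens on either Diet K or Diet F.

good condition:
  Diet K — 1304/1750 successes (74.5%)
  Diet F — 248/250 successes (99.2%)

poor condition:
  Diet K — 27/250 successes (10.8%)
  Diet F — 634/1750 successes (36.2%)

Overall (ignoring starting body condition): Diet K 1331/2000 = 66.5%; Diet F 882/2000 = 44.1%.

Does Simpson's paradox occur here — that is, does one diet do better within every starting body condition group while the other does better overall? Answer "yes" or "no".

Within each starting body condition level (good condition 74.5% vs 99.2%; poor condition 10.8% vs 36.2%), Diet F has the higher rate every time. Pooled: 66.5% vs 44.1% — Diet K has the higher rate overall. The two comparisons disagree.

yes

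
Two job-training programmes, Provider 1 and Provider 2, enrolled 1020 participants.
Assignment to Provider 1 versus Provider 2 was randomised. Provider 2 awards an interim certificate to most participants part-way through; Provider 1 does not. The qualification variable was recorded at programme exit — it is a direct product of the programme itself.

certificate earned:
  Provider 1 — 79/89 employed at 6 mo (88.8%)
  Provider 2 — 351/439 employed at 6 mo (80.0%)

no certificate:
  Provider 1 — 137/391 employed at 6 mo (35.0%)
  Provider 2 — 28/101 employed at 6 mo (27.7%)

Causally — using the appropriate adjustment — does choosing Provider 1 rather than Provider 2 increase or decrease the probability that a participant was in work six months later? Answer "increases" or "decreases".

Within every qualification attained during the programme level Provider 1 has the higher rate, yet pooled Provider 2 does — Simpson's reversal.
The distribution of qualification attained during the programme is itself part of what the programme does — it is an intermediate outcome. Holding it fixed would remove that part of the effect; the total effect is the pooled difference.
Pooled: Provider 1 45.0% vs Provider 2 70.2%; Provider 2 is higher overall.

decreases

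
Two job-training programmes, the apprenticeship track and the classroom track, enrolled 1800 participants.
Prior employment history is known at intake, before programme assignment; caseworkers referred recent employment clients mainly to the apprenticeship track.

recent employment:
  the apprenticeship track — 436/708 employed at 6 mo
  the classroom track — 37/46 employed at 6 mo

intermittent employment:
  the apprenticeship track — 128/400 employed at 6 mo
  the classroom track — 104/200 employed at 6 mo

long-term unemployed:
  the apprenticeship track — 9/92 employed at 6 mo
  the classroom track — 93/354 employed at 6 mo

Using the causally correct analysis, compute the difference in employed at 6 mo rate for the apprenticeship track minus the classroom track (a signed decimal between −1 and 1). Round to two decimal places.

The imbalance in prior employment history arose from how participants were allocated, not from anything the programme did; and prior employment history independently affects the outcome. The pooled gap is confounded — condition on prior employment history.
Adjusting over the population distribution of prior employment history: 0.419·(0.616−0.804) + 0.333·(0.320−0.520) + 0.248·(0.098−0.263) = -0.186.

-0.19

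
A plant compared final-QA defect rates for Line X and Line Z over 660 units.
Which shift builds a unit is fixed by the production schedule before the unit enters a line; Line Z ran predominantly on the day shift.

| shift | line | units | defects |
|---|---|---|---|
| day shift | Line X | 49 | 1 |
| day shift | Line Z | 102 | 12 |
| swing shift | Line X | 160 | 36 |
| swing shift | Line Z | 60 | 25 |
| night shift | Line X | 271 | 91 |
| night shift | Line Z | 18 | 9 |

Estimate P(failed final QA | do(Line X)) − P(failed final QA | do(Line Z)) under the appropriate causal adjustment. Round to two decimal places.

-0.16

Nothing the line does changes shift; the imbalance is an allocation artefact. With shift also predicting the outcome, the pooled figure is confounded, and the within-stratum comparison is the causal one.
Adjusting over the population distribution of shift: 0.229·(0.020−0.118) + 0.333·(0.225−0.417) + 0.438·(0.336−0.500) = -0.158.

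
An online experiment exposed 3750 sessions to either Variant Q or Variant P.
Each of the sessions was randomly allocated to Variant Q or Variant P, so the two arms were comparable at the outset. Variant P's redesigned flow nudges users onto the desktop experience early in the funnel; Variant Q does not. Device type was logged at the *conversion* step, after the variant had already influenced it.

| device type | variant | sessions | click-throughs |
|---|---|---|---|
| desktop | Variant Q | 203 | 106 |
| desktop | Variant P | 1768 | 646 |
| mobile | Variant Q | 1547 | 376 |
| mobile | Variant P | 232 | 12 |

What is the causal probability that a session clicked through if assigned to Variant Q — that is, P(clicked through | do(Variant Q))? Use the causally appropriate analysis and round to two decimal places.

Variant Q is higher inside every device type stratum but Variant P is higher in aggregate. Whether to stratify depends on how device type relates to the variant.
The distribution of device type is itself part of what the variant does — it is an intermediate outcome. Holding it fixed would remove that part of the effect; the total effect is the pooled difference.
So P(outcome | do(Variant Q)) is just the pooled rate for Variant Q: 482/1750 = 0.275.

0.28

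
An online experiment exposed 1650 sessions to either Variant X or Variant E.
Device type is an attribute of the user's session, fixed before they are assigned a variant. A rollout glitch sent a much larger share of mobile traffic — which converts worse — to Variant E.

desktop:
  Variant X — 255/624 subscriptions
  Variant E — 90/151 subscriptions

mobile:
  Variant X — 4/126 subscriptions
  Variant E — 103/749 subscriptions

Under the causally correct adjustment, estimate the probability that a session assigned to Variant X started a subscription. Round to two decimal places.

0.21

Since device type is a pre-existing factor (not a product of the variant) and it affects the outcome on its own, it is a confounder. The stratified rates, not the pooled rate, identify the causal effect.
Standardising Variant X to the population device type mix: 0.470·255/624 + 0.530·4/126 = 0.209.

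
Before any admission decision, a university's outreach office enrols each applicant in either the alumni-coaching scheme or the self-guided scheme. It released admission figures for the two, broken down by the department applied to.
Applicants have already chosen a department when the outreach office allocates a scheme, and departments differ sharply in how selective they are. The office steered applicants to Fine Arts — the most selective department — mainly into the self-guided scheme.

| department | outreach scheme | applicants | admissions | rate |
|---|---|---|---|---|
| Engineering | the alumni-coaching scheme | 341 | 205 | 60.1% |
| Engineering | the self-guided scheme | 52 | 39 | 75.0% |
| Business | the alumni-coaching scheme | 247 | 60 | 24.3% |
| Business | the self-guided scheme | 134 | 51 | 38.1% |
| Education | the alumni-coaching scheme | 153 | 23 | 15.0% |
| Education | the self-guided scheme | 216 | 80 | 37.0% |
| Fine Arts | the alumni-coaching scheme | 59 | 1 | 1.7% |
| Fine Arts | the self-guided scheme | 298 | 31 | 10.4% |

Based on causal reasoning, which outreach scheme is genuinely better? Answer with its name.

Within every department level the self-guided scheme has the higher rate, yet pooled the alumni-coaching scheme does — Simpson's reversal.
Department differs across outreach schemes for reasons unrelated to any effect of the outreach scheme itself, and it separately predicts the outcome — a classic confounder. We must compare within department levels.
Within each level — Engineering: 60.1% vs 75.0%; Business: 24.3% vs 38.1%; Education: 15.0% vs 37.0%; Fine Arts: 1.7% vs 10.4% — the self-guided scheme is higher every time.

the self-guided scheme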